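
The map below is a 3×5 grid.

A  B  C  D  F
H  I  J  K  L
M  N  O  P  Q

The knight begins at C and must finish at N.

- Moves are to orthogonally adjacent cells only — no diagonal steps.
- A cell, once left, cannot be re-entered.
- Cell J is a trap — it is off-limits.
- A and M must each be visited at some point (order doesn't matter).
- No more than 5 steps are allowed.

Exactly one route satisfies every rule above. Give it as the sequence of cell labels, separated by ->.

C -> B -> A -> H -> M -> N

The 5-move cap with required stops at A, M leaves no slack for detours.
Route from C: 2× left (reaching A), 2× down (reaching M), right to N — 5 moves in all.
Check: all required cells visited; 5 ≤ 5 moves.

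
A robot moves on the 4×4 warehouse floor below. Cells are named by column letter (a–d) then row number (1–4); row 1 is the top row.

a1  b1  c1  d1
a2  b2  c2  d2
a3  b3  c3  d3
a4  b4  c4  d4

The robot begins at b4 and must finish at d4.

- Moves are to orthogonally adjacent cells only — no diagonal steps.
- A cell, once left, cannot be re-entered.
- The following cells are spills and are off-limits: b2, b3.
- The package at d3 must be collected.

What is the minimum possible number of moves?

Any route passes through d3 somewhere between b4 and d4. Summing Manhattan distances along the two legs (b4 → d3 → d4) gives a lower bound of 3 + 1 = 4 moves.
A route of 4 moves achieves this: b4 → c4 → c3 → d3 → d4.
Since 4 matches the lower bound, it is optimal.

4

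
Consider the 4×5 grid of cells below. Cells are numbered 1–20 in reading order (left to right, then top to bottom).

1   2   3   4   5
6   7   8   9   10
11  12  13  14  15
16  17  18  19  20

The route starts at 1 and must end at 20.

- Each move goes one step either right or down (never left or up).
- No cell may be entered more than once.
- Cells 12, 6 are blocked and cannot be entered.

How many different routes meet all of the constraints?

16

A right/down-only route from 1 to 20 makes exactly 3 down-moves and 4 right-moves in some order.
With no other constraints that would be C(7,3) = 35 routes.
Subtract routes through each blocked cell (inclusion–exclusion for overlaps): − through 6: 15 − through 12: 12 + through 6&12: 8 → 16.
That gives 16 routes.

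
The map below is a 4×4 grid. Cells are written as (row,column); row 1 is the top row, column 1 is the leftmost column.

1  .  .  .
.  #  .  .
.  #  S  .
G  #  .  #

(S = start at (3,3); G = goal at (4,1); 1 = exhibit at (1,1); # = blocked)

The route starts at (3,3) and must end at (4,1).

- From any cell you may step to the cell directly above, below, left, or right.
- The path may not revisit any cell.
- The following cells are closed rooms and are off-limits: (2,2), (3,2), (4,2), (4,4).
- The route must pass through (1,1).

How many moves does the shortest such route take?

Any route passes through (1,1) somewhere between (3,3) and (4,1). Summing Manhattan distances along the two legs ((3,3) → (1,1) → (4,1)) gives a lower bound of 4 + 3 = 7 moves.
A route of 7 moves achieves this: (3,3) → (2,3) → (1,3) → (1,2) → (1,1) → (2,1) → (3,1) → (4,1).
Since 7 matches the lower bound, it is optimal.

7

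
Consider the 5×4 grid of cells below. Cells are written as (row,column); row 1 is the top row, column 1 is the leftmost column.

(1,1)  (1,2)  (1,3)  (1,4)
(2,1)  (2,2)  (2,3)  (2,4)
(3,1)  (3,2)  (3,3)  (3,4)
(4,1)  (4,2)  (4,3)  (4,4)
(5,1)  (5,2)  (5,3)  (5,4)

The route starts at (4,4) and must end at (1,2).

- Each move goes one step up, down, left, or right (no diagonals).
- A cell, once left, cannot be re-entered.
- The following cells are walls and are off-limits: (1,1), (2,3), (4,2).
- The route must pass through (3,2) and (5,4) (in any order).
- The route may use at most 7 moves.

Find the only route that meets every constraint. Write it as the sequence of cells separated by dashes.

(4,4) - (5,4) - (5,3) - (4,3) - (3,3) - (3,2) - (2,2) - (1,2)

The 7-move cap with required stops at (3,2), (5,4) leaves no slack for detours.
Route from (4,4): down 1 to (5,4), left 1 to (5,3), up 2 to (3,3), left 1 to (3,2), up 2 to (1,2) — 7 moves in all.
Check: all required cells visited; 7 ≤ 7 moves.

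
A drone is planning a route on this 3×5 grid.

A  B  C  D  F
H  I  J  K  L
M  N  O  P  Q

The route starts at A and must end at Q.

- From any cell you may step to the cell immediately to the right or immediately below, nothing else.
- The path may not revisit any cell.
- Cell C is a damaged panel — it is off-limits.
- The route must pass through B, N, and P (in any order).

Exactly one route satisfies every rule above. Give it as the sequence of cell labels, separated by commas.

A, B, I, N, O, P, Q

Moves only go right or down, so the column and row indices never decrease.
Route from A: right 1 to B, down 2 to N, right 3 to Q — 6 moves in all.
Check: all required cells visited.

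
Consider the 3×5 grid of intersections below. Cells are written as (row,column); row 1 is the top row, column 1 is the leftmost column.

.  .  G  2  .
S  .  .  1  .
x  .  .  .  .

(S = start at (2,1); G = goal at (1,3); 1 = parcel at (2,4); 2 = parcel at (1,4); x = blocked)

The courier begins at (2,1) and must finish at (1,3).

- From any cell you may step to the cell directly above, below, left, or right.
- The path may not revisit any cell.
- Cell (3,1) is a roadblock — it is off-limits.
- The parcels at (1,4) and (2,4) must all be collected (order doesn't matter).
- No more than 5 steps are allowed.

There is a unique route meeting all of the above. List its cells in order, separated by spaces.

(2,1) (2,2) (2,3) (2,4) (1,4) (1,3)

The budget equals the shortest possible length, so every move has to be on a shortest route through the required cells.
Route from (2,1): right 3 to (2,4), up 1 to (1,4), left 1 to (1,3) — 5 moves in all.
Check: all required cells visited; 5 ≤ 5 moves.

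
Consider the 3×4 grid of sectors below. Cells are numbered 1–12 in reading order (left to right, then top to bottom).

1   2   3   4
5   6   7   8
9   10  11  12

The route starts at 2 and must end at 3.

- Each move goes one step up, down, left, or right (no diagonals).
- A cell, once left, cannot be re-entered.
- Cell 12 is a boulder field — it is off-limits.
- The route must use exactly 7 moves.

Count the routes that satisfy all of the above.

Need simple routes of exactly 7 moves from 2 to 3 (Manhattan distance 1, so 3 moves are spent on a detour and 3 undoing it).
Enumerating: 2 6 10 11 7 8 4 3 | 2 6 5 9 10 11 7 3 | 2 1 5 9 10 6 7 3 | 2 1 5 9 10 11 7 3 | 2 1 5 6 10 11 7 3 | 2 1 5 6 7 8 4 3.
That gives 6 routes.

6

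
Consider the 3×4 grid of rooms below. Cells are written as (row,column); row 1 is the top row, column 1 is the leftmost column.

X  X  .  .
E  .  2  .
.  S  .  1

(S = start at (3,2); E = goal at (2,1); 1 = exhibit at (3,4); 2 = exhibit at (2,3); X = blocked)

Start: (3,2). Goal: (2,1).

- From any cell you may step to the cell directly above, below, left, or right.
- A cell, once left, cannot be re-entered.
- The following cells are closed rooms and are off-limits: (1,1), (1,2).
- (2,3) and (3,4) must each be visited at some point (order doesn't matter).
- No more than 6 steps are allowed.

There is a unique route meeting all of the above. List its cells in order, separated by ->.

Any route must reach (2,3) and (3,4) and still end at (2,1) within 6 moves, so the order of the required stops is forced.
Route from (3,2): right 2 to (3,4), up 1 to (2,4), left 3 to (2,1) — 6 moves in all.
Check: all required cells visited; 6 ≤ 6 moves.

(3,2) -> (3,3) -> (3,4) -> (2,4) -> (2,3) -> (2,2) -> (2,1)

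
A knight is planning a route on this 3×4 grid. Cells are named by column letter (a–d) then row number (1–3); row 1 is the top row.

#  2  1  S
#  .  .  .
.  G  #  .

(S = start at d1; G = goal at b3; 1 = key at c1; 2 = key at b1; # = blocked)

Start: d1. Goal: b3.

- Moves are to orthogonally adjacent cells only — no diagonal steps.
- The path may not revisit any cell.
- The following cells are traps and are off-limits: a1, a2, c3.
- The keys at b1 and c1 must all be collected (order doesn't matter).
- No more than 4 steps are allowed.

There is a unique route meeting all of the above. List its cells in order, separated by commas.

d1, c1, b1, b2, b3

The budget equals the shortest possible length, so every move has to be on a shortest route through the required cells.
Route from d1: 2× left (reaching b1), 2× down (reaching b3) — 4 moves in all.
Check: all required cells visited; 4 ≤ 4 moves.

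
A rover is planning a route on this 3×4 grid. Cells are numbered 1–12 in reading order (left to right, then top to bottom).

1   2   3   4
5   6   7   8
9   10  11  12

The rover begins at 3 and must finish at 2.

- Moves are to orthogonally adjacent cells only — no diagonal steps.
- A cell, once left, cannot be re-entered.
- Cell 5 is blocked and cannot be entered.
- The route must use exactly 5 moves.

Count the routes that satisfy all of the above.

2

Need simple routes of exactly 5 moves from 3 to 2 (Manhattan distance 1, so 2 moves are spent on a detour and 2 undoing it).
Enumerating: 3 7 11 10 6 2 | 3 4 8 7 6 2.
That gives 2 routes.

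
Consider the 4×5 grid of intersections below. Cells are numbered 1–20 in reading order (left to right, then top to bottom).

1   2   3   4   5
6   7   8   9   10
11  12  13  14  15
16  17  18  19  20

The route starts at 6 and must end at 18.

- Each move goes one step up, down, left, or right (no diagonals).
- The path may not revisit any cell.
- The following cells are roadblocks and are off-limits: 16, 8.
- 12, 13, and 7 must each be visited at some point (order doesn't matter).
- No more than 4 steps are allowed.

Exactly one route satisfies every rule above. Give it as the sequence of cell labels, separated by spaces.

6 7 12 13 18

The 4-move cap with required stops at 12, 13, 7 leaves no slack for detours.
Route from 6: right to 7, down to 12, right to 13, down to 18 — 4 moves in all.
Check: all required cells visited; 4 ≤ 4 moves.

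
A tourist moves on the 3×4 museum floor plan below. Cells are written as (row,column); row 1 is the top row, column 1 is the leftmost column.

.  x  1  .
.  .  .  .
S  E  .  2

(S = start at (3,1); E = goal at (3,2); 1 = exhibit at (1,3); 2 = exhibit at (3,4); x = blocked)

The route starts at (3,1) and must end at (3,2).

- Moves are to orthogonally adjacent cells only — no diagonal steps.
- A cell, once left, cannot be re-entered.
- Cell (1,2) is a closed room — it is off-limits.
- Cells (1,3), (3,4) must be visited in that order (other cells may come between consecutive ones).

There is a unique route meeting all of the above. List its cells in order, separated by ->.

The waypoints must appear in the order (1,3), (3,4), with no cell reused.
Route from (3,1): up 1 to (2,1), right 2 to (2,3), up 1 to (1,3), right 1 to (1,4), down 2 to (3,4), left 2 to (3,2) — 9 moves in all.
Check: order respected (1 at step 4, 2 at step 7).

(3,1) -> (2,1) -> (2,2) -> (2,3) -> (1,3) -> (1,4) -> (2,4) -> (3,4) -> (3,3) -> (3,2)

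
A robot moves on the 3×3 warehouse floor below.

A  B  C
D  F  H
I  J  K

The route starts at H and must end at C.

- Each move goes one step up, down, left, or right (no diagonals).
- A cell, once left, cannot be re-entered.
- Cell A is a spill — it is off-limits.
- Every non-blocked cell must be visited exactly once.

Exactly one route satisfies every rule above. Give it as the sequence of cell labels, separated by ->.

H -> K -> J -> I -> D -> F -> B -> C

Need to visit all 8 open cells exactly once, starting at H and ending at C.
Cell K has only two open neighbours (H and J), so the path must pass straight through it: one of those is the cell it's entered from and the other is where it exits.
Route from H: down to K, 2× left (reaching I), up to D, right to F, up to B, right to C — 7 moves in all.
Check: all 8 open cells covered.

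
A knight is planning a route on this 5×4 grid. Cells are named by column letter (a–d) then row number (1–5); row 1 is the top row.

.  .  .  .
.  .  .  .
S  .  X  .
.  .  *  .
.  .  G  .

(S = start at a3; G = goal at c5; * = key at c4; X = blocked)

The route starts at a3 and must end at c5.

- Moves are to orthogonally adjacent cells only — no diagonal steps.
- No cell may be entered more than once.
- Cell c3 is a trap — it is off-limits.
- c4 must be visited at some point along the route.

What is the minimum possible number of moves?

Any route passes through c4 somewhere between a3 and c5. Summing Manhattan distances along the two legs (a3 → c4 → c5) gives a lower bound of 3 + 1 = 4 moves.
A route of 4 moves achieves this: a3 → a4 → b4 → c4 → c5.
Since 4 matches the lower bound, it is optimal.

4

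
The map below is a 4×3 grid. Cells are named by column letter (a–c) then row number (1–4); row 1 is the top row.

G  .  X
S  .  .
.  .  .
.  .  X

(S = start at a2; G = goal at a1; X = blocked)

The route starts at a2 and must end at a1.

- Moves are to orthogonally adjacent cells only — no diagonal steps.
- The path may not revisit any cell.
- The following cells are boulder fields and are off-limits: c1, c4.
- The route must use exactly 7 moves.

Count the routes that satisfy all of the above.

2

Need simple routes of exactly 7 moves from a2 to a1 (Manhattan distance 1, so 3 moves are spent on a detour and 3 undoing it).
Enumerating: a2 a3 a4 b4 b3 b2 b1 a1 | a2 a3 b3 c3 c2 b2 b1 a1.
That gives 2 routes.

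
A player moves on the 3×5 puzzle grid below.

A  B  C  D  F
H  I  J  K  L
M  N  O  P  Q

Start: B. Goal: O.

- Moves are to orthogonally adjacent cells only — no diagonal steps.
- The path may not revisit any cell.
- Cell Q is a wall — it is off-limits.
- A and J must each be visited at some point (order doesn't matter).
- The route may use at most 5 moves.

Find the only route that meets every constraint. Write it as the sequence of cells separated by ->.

The 5-move cap with required stops at A, J leaves no slack for detours.
Route from B: left to A, down to H, 2× right (reaching J), down to O — 5 moves in all.
Check: all required cells visited; 5 ≤ 5 moves.

B -> A -> H -> I -> J -> O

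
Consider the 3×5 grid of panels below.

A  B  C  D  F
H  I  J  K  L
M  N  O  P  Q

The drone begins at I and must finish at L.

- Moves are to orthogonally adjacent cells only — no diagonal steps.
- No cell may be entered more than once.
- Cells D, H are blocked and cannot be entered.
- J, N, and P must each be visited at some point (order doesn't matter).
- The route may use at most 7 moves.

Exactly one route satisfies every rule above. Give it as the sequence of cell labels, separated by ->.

The 7-move cap with required stops at J, N, P leaves no slack for detours.
Route from I: down 1 to N, right 1 to O, up 1 to J, right 1 to K, down 1 to P, right 1 to Q, up 1 to L — 7 moves in all.
Check: all required cells visited; 7 ≤ 7 moves.

I -> N -> O -> J -> K -> P -> Q -> L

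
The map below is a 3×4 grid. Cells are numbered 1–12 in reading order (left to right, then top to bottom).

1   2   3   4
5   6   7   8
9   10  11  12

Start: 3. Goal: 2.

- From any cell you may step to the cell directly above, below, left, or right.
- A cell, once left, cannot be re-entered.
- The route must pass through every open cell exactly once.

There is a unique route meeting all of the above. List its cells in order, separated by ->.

3 -> 4 -> 8 -> 12 -> 11 -> 7 -> 6 -> 10 -> 9 -> 5 -> 1 -> 2

Need to visit all 12 open cells exactly once, starting at 3 and ending at 2.
Cell 4 has only two open neighbours (8 and 3), so the path must pass straight through it: one of those is the cell it's entered from and the other is where it exits.
Route from 3: right 1 to 4, down 2 to 12, left 1 to 11, up 1 to 7, left 1 to 6, down 1 to 10, left 1 to 9, up 2 to 1, right 1 to 2 — 11 moves in all.
Check: all 12 open cells covered.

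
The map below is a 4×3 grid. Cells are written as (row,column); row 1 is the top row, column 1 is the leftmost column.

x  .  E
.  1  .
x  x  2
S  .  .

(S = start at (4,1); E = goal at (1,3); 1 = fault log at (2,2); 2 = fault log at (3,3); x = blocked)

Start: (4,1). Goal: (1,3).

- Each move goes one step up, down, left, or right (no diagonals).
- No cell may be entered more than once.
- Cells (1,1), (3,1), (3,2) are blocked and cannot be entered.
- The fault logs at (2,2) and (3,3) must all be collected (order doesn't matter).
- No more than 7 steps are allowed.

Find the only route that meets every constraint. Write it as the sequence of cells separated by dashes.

(4,1) - (4,2) - (4,3) - (3,3) - (2,3) - (2,2) - (1,2) - (1,3)

The budget equals the shortest possible length, so every move has to be on a shortest route through the required cells.
Route from (4,1): right 2 to (4,3), up 2 to (2,3), left 1 to (2,2), up 1 to (1,2), right 1 to (1,3) — 7 moves in all.
Check: all required cells visited; 7 ≤ 7 moves.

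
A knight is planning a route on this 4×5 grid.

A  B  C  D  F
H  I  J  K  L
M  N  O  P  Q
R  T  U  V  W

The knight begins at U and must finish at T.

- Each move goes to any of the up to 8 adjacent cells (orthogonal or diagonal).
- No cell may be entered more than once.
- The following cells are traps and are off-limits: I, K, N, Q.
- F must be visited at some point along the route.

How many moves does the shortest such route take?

7

Any route passes through F somewhere between U and T. Summing Chebyshev distances along the two legs (U → F → T) gives a lower bound of 3 + 3 = 6 moves.
That bound ignores the blocked cells. Measuring each leg by the fewest moves that actually steer around them (U→F: 3; F→T: 4) raises the lower bound to 7.
A route of 7 moves exists: U → P → L → F → D → J → O → T.
Since 7 matches that lower bound, it is optimal.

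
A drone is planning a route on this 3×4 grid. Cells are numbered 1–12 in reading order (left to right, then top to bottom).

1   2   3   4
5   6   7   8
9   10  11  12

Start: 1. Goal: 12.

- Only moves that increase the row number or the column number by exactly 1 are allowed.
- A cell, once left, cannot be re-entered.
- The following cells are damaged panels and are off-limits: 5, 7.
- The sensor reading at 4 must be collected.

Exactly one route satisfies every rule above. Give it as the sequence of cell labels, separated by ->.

1 -> 2 -> 3 -> 4 -> 8 -> 12

Moves only go right or down, so the column and row indices never decrease.
Route from 1: right 3 to 4, down 2 to 12 — 5 moves in all.
Check: all required cells visited.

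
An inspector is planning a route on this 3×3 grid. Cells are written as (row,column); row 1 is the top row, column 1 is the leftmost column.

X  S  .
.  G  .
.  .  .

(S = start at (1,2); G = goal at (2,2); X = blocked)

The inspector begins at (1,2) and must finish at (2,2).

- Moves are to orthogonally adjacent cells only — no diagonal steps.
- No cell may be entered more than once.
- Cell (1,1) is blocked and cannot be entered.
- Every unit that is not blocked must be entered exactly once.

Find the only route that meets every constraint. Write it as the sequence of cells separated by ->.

Need to visit all 8 open cells exactly once, starting at (1,2) and ending at (2,2).
Cell (3,1) has only two open neighbours ((2,1) and (3,2)), so the path must pass straight through it: one of those is the cell it's entered from and the other is where it exits.
Route from (1,2): right 1 to (1,3), down 2 to (3,3), left 2 to (3,1), up 1 to (2,1), right 1 to (2,2) — 7 moves in all.
Check: all 8 open cells covered.

(1,2) -> (1,3) -> (2,3) -> (3,3) -> (3,2) -> (3,1) -> (2,1) -> (2,2)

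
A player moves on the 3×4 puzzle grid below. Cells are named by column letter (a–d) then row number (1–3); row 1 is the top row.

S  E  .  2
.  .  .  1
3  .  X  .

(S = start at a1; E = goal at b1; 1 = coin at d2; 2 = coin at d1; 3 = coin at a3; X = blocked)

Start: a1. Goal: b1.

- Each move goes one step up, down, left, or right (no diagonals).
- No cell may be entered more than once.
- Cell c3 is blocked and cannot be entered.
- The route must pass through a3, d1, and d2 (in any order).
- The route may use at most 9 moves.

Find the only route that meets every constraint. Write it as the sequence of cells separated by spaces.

The 9-move cap with required stops at a3, d1, d2 leaves no slack for detours.
Route from a1: 2× down (reaching a3), right to b3, up to b2, 2× right (reaching d2), up to d1, 2× left (reaching b1) — 9 moves in all.
Check: all required cells visited; 9 ≤ 9 moves.

a1 a2 a3 b3 b2 c2 d2 d1 c1 b1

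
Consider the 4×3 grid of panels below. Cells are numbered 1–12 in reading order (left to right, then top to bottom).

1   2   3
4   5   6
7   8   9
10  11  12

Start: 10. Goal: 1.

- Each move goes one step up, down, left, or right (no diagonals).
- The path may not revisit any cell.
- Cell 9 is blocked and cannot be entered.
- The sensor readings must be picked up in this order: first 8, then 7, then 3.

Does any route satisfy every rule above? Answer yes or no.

yes

One route that works: 10 → 11 → 8 → 7 → 4 → 5 → 6 → 3 → 2 → 1.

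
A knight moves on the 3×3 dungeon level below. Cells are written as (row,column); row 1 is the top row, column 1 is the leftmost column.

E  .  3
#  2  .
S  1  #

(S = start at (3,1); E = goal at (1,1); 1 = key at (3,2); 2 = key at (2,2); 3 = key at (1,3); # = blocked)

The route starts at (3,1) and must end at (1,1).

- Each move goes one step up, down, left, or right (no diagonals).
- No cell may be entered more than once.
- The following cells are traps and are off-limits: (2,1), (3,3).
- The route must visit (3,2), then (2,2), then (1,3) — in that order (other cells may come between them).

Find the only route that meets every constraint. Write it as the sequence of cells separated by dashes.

(3,1) - (3,2) - (2,2) - (2,3) - (1,3) - (1,2) - (1,1)

The waypoints must appear in the order (3,2), (2,2), (1,3), with no cell reused.
Route from (3,1): right 1 to (3,2), up 1 to (2,2), right 1 to (2,3), up 1 to (1,3), left 2 to (1,1) — 6 moves in all.
Check: order respected (1 at step 1, 2 at step 2, 3 at step 4).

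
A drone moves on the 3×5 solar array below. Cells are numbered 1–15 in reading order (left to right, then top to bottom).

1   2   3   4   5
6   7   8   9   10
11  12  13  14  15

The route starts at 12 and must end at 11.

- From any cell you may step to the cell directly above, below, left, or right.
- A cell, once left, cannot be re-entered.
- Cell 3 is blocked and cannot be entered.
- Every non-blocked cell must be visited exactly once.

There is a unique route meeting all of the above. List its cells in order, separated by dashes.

12 - 13 - 14 - 15 - 10 - 5 - 4 - 9 - 8 - 7 - 2 - 1 - 6 - 11

Need to visit all 14 open cells exactly once, starting at 12 and ending at 11.
Cell 1 has only two open neighbours (6 and 2), so the path must pass straight through it: one of those is the cell it's entered from and the other is where it exits.
Route from 12: right 3 to 15, up 2 to 5, left 1 to 4, down 1 to 9, left 2 to 7, up 1 to 2, left 1 to 1, down 2 to 11 — 13 moves in all.
Check: all 14 open cells covered.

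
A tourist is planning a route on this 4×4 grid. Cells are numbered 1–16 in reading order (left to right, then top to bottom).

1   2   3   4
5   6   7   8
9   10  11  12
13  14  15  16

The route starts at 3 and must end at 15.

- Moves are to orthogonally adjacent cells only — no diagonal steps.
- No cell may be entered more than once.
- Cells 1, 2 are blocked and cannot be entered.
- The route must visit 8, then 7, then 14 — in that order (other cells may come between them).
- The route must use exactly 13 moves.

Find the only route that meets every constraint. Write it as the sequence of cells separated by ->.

The waypoints must appear in the order 8, 7, 14, with no cell reused.
Route from 3: right to 4, down to 8, 3× left (reaching 5), 2× down (reaching 13), right to 14, up to 10, 2× right (reaching 12), down to 16, left to 15 — 13 moves in all.
Check: order respected (8 at step 2, 7 at step 3, 14 at step 8); 13 moves as required.

3 -> 4 -> 8 -> 7 -> 6 -> 5 -> 9 -> 13 -> 14 -> 10 -> 11 -> 12 -> 16 -> 15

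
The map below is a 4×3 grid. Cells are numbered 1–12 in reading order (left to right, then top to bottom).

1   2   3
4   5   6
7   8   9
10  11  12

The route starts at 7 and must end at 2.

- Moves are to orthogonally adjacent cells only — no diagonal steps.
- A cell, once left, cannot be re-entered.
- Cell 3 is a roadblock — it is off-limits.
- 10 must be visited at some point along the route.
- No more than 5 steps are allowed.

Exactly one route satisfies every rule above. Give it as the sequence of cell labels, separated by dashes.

7 - 10 - 11 - 8 - 5 - 2

The budget equals the shortest possible length, so every move has to be on a shortest route through the required cells.
Route from 7: down 1 to 10, right 1 to 11, up 3 to 2 — 5 moves in all.
Check: all required cells visited; 5 ≤ 5 moves.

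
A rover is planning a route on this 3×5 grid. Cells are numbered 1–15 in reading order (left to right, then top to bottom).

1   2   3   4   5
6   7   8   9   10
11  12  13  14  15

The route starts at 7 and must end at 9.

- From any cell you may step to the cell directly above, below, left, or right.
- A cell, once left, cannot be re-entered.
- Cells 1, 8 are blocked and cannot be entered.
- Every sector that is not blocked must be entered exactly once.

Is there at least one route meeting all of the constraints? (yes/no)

Exhausting the options from 7, every branch either dead-ends against blocked cells, would have to re-enter a cell already used, or reaches the goal with a constraint still unmet.

no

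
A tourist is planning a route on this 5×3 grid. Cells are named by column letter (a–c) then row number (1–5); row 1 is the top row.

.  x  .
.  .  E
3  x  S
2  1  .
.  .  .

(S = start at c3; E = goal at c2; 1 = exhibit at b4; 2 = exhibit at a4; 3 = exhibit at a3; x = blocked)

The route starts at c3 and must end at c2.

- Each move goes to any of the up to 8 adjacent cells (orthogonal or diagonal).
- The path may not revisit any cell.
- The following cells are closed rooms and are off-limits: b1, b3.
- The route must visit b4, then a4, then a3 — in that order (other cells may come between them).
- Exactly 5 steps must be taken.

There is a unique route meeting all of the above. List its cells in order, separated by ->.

The waypoints must appear in the order b4, a4, a3, with no cell reused.
Route from c3: down-left to b4, left to a4, up to a3, up-right to b2, right to c2 — 5 moves in all.
Check: order respected (1 at step 1, 2 at step 2, 3 at step 3); 5 moves as required.

c3 -> b4 -> a4 -> a3 -> b2 -> c2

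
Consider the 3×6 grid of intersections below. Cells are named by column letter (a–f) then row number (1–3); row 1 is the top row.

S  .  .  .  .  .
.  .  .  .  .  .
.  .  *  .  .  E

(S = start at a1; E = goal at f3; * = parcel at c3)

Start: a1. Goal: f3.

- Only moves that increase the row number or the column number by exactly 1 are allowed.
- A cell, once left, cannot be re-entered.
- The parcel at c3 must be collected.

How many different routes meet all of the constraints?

A right/down-only route from a1 to f3 makes exactly 2 down-moves and 5 right-moves in some order.
With no other constraints that would be C(7,2) = 21 routes.
Split at c3 and multiply the segment counts: a1→c3: 6; c3→f3: 1; product = 6.
That gives 6 routes.

6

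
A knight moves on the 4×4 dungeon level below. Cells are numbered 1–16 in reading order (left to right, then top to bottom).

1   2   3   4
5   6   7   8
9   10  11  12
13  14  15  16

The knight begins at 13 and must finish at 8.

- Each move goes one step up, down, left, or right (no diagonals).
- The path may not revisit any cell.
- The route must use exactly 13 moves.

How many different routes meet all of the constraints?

Need simple routes of exactly 13 moves from 13 to 8 (Manhattan distance 5, so 4 moves are spent on a detour and 4 undoing it).
Branch systematically from the start, pruning whenever the remaining move budget drops below the Manhattan distance to 8 or differs from it in parity. Grouping the completions by first move — via 9: 12; via 14: 15 — and summing: 12 + 15 = 27.
That gives 27 routes.

27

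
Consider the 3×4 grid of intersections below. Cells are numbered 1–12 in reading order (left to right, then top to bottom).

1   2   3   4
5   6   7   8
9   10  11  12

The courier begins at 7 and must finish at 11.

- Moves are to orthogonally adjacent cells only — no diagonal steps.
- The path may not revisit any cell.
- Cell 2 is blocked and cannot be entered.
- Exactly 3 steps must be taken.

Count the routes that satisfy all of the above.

2

Need simple routes of exactly 3 moves from 7 to 11 (Manhattan distance 1, so 1 moves are spent on a detour and 1 undoing it).
Enumerating: 7 6 10 11 | 7 8 12 11.
That gives 2 routes.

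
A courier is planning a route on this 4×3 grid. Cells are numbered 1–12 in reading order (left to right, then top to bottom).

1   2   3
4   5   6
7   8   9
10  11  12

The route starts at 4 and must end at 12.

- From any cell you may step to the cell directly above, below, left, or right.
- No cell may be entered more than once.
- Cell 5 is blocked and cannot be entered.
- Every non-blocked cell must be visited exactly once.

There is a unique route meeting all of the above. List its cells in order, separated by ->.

4 -> 1 -> 2 -> 3 -> 6 -> 9 -> 8 -> 7 -> 10 -> 11 -> 12

Need to visit all 11 open cells exactly once, starting at 4 and ending at 12.
Route from 4: up to 1, 2× right (reaching 3), 2× down (reaching 9), 2× left (reaching 7), down to 10, 2× right (reaching 12) — 10 moves in all.
Check: all 11 open cells covered.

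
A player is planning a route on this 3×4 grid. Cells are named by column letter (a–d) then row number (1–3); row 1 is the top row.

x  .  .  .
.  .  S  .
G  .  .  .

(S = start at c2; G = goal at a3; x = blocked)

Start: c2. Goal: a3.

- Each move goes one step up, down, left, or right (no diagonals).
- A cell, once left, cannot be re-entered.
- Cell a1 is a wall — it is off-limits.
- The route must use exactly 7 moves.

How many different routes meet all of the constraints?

Need simple routes of exactly 7 moves from c2 to a3 (Manhattan distance 3, so 2 moves are spent on a detour and 2 undoing it).
Enumerating: c2 c1 d1 d2 d3 c3 b3 a3 | c2 d2 d1 c1 b1 b2 b3 a3 | c2 d2 d1 c1 b1 b2 a2 a3 | c2 d2 d3 c3 b3 b2 a2 a3.
That gives 4 routes.

4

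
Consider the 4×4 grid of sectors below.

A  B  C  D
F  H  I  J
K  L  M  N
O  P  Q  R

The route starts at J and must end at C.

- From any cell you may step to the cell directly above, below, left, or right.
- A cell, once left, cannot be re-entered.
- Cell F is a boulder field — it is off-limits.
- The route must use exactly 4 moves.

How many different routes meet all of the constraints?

2

Need simple routes of exactly 4 moves from J to C (Manhattan distance 2, so 1 moves are spent on a detour and 1 undoing it).
Enumerating: J N M I C | J I H B C.
That gives 2 routes.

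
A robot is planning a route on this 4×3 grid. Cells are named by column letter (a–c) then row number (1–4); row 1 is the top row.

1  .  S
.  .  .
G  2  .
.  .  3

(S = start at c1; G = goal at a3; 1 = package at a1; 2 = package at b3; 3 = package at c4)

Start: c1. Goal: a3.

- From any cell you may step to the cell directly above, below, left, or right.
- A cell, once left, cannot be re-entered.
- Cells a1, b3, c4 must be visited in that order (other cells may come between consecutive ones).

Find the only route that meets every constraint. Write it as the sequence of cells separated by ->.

c1 -> b1 -> a1 -> a2 -> b2 -> b3 -> c3 -> c4 -> b4 -> a4 -> a3

The waypoints must appear in the order a1, b3, c4, with no cell reused.
Route from c1: left 2 to a1, down 1 to a2, right 1 to b2, down 1 to b3, right 1 to c3, down 1 to c4, left 2 to a4, up 1 to a3 — 10 moves in all.
Check: order respected (1 at step 2, 2 at step 5, 3 at step 7).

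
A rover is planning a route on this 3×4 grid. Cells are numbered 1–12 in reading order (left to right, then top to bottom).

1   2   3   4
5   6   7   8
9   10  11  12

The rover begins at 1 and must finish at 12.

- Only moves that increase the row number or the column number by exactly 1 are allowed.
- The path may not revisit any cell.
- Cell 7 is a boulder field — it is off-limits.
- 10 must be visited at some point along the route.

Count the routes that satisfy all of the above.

3

A right/down-only route from 1 to 12 makes exactly 2 down-moves and 3 right-moves in some order.
With no other constraints that would be C(5,2) = 10 routes.
Split at 10 and multiply the segment counts (each segment already excludes blocked cells): 1→10: 3; 10→12: 1; product = 3.
That gives 3 routes.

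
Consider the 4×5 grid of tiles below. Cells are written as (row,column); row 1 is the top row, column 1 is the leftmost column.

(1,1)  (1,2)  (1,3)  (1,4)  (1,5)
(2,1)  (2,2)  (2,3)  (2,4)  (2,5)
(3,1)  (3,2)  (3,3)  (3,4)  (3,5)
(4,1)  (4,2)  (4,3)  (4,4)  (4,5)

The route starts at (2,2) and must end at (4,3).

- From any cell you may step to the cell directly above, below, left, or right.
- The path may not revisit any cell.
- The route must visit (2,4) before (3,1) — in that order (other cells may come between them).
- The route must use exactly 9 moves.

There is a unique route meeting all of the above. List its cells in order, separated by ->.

(2,2) -> (2,3) -> (2,4) -> (3,4) -> (3,3) -> (3,2) -> (3,1) -> (4,1) -> (4,2) -> (4,3)

The waypoints must appear in the order (2,4), (3,1), with no cell reused.
Route from (2,2): right 2 to (2,4), down 1 to (3,4), left 3 to (3,1), down 1 to (4,1), right 2 to (4,3) — 9 moves in all.
Check: order respected ((2,4) at step 2, (3,1) at step 6); 9 moves as required.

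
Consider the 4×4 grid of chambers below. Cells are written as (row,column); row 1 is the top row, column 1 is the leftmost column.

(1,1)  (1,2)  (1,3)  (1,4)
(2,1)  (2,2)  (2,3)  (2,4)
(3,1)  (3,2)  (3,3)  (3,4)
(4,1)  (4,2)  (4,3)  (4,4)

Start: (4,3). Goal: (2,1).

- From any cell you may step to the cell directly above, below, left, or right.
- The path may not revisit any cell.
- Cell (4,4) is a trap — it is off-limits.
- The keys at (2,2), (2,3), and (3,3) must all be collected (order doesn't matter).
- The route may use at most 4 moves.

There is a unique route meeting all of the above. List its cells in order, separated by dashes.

(4,3) - (3,3) - (2,3) - (2,2) - (2,1)

The 4-move cap with required stops at (2,2), (2,3), (3,3) leaves no slack for detours.
Route from (4,3): 2× up (reaching (2,3)), 2× left (reaching (2,1)) — 4 moves in all.
Check: all required cells visited; 4 ≤ 4 moves.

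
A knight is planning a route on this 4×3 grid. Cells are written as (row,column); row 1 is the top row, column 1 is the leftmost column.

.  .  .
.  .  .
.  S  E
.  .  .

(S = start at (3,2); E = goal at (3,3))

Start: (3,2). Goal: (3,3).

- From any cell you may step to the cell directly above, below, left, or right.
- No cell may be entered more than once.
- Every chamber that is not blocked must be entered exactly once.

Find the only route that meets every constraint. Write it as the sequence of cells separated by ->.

(3,2) -> (2,2) -> (2,3) -> (1,3) -> (1,2) -> (1,1) -> (2,1) -> (3,1) -> (4,1) -> (4,2) -> (4,3) -> (3,3)

Need to visit all 12 open cells exactly once, starting at (3,2) and ending at (3,3).
Cell (1,1) has only two open neighbours ((2,1) and (1,2)), so the path must pass straight through it: one of those is the cell it's entered from and the other is where it exits.
Route from (3,2): up 1 to (2,2), right 1 to (2,3), up 1 to (1,3), left 2 to (1,1), down 3 to (4,1), right 2 to (4,3), up 1 to (3,3) — 11 moves in all.
Check: all 12 open cells covered.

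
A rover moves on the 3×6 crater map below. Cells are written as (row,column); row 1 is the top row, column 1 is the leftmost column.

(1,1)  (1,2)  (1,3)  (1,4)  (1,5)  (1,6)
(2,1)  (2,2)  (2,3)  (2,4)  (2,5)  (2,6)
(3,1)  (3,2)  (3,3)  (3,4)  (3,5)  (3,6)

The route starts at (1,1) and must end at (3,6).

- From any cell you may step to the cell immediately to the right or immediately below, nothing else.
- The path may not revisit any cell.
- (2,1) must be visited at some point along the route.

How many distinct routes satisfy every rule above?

6

A right/down-only route from (1,1) to (3,6) makes exactly 2 down-moves and 5 right-moves in some order.
With no other constraints that would be C(7,2) = 21 routes.
Split at (2,1) and multiply the segment counts: (1,1)→(2,1): 1; (2,1)→(3,6): 6; product = 6.
That gives 6 routes.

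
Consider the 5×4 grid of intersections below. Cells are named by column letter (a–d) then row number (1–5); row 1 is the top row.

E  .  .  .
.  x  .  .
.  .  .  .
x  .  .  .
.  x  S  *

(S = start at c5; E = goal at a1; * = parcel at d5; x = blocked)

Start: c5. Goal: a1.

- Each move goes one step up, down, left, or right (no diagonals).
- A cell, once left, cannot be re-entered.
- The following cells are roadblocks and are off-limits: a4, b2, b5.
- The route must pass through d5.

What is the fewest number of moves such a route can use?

Any route passes through d5 somewhere between c5 and a1. Summing Manhattan distances along the two legs (c5 → d5 → a1) gives a lower bound of 1 + 7 = 8 moves.
A route of 8 moves achieves this: c5 → d5 → d4 → d3 → d2 → d1 → c1 → b1 → a1.
Since 8 matches the lower bound, it is optimal.

8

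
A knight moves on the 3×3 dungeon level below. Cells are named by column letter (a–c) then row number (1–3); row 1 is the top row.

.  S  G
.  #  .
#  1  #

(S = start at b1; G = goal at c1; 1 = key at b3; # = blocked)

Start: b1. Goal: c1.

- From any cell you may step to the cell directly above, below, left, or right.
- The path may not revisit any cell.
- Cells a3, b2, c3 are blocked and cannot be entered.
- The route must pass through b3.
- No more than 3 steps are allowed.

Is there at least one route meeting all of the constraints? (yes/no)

The blocked cells wall b3 off from b1 completely — no sequence of moves reaches it at all, so no route can satisfy the rules.

no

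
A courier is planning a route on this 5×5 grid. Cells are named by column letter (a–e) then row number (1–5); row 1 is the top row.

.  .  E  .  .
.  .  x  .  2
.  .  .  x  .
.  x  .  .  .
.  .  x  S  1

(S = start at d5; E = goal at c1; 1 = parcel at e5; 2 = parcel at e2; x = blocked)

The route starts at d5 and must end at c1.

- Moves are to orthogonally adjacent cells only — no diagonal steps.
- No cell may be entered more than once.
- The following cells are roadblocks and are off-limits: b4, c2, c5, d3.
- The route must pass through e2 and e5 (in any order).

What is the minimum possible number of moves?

7

Any route passes through e2 and e5 in some order between d5 and c1. Summing Manhattan distances along each leg and taking the cheapest ordering (d5 → e5 → e2 → c1) gives a lower bound of 1 + 3 + 3 = 7 moves.
A route of 7 moves achieves this: d5 → e5 → e4 → e3 → e2 → e1 → d1 → c1.
Since 7 matches the lower bound, it is optimal.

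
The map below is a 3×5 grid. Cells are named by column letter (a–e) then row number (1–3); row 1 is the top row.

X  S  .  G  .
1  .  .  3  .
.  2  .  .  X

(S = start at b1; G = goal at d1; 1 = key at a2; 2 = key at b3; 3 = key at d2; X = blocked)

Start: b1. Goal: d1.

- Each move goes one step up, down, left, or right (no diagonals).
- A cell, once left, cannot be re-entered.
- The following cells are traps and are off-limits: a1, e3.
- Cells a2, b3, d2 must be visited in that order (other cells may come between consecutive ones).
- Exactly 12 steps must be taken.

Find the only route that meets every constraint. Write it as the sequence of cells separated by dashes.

b1 - c1 - c2 - b2 - a2 - a3 - b3 - c3 - d3 - d2 - e2 - e1 - d1

The waypoints must appear in the order a2, b3, d2, with no cell reused.
Route from b1: right 1 to c1, down 1 to c2, left 2 to a2, down 1 to a3, right 3 to d3, up 1 to d2, right 1 to e2, up 1 to e1, left 1 to d1 — 12 moves in all.
Check: order respected (1 at step 4, 2 at step 6, 3 at step 9); 12 moves as required.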